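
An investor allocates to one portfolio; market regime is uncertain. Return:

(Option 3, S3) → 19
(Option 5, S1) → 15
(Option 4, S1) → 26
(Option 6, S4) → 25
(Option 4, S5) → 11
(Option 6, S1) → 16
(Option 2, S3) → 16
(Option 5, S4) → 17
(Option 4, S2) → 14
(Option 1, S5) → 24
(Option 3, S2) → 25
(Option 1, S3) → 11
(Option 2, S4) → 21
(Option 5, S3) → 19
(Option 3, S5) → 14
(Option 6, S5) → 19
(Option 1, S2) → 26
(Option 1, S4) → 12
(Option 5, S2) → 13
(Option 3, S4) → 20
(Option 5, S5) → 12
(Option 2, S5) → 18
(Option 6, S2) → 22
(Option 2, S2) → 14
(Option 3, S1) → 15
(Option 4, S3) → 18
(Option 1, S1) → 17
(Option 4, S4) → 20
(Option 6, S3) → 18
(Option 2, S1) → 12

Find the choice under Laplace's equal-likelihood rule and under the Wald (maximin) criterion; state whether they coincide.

Row averages: Option 1=18, Option 2=16.2, Option 3=18.6, Option 4=17.8, Option 5=15.2, Option 6=20
Highest average = 20 → Option 6.
Row minima: Option 1=11, Option 2=12, Option 3=14, Option 4=11, Option 5=12, Option 6=16
Best worst-case = 16 → Option 6.

laplace → Option 6; maximin → Option 6 (agree)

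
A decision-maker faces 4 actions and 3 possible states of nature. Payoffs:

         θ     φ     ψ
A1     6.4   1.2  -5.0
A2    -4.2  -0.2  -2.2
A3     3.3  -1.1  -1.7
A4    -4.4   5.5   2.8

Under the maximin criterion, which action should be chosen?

Row minima: A1=-5.0, A2=-4.2, A3=-1.7, A4=-4.4
Best worst-case = -1.7 → A3.

A3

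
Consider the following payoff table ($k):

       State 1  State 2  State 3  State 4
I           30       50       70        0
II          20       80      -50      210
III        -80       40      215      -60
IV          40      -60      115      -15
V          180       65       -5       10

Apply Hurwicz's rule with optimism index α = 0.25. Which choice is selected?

V

I: 0.25·70 + 0.75·0 = 17.5
II: 0.25·210 + 0.75·(-50) = 15
III: 0.25·215 + 0.75·(-80) = -6.25
IV: 0.25·115 + 0.75·(-60) = -16.25
V: 0.25·180 + 0.75·(-5) = 41.25
Highest Hurwicz score = 41.25 → V.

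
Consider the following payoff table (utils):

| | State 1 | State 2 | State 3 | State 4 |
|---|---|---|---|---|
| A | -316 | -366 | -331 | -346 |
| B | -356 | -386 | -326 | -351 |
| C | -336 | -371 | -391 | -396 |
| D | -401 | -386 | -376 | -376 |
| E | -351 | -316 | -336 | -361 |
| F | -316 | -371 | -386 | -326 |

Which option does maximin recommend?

E

Row minima: A=-366, B=-386, C=-396, D=-401, E=-361, F=-386
Best worst-case = -361 → E.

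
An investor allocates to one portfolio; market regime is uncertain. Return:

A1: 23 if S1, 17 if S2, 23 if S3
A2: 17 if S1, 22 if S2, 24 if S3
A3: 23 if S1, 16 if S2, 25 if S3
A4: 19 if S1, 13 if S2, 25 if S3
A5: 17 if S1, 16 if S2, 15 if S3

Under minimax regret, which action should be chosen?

Column bests: S1=23, S2=22, S3=25.
A1 regrets: 0, 5, 2 → max 5
A2 regrets: 6, 0, 1 → max 6
A3 regrets: 0, 6, 0 → max 6
A4 regrets: 4, 9, 0 → max 9
A5 regrets: 6, 6, 10 → max 10
Smallest max regret = 5 → A1.

A1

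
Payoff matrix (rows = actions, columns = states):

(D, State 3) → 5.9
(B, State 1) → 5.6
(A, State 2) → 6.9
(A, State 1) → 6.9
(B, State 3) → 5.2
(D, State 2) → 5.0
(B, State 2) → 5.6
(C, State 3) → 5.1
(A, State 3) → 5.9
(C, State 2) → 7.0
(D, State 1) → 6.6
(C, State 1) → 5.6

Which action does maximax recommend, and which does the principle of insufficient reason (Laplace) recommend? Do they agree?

maximax → C; laplace → A (disagree)

Row maxima: A=6.9, B=5.6, C=7.0, D=6.6
Best best-case = 7.0 → C.
Row averages: A=197/30, B=82/15, C=5.9, D=35/6
Highest average = 197/30 → A.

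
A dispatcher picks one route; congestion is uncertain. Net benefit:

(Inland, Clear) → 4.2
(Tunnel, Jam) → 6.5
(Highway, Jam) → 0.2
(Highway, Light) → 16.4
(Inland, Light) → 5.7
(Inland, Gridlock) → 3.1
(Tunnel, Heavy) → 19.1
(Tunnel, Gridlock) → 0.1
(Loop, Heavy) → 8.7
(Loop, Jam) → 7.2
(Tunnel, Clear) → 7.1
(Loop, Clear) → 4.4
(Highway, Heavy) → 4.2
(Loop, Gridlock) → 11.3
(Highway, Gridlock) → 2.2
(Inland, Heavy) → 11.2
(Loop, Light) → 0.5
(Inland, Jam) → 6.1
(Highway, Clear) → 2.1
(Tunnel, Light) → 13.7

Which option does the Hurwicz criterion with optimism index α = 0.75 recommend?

Tunnel

Tunnel: 0.75·19.1 + 0.25·0.1 = 14.35
Loop: 0.75·11.3 + 0.25·0.5 = 8.6
Inland: 0.75·11.2 + 0.25·3.1 = 9.175
Highway: 0.75·16.4 + 0.25·0.2 = 12.35
Highest Hurwicz score = 14.35 → Tunnel.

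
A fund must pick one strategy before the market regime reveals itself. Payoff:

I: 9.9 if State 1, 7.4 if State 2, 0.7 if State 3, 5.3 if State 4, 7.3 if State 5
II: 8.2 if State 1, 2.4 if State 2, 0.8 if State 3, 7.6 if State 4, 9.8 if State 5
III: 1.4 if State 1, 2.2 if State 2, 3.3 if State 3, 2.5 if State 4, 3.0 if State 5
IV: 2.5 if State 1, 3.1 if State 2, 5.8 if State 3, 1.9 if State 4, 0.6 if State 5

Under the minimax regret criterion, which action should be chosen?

Column bests: State 1=9.9, State 2=7.4, State 3=5.8, State 4=7.6, State 5=9.8.
I regrets: 0.0, 0.0, 5.1, 2.3, 2.5 → max 5.1
II regrets: 1.7, 5.0, 5.0, 0.0, 0.0 → max 5.0
III regrets: 8.5, 5.2, 2.5, 5.1, 6.8 → max 8.5
IV regrets: 7.4, 4.3, 0.0, 5.7, 9.2 → max 9.2
Smallest max regret = 5.0 → II.

II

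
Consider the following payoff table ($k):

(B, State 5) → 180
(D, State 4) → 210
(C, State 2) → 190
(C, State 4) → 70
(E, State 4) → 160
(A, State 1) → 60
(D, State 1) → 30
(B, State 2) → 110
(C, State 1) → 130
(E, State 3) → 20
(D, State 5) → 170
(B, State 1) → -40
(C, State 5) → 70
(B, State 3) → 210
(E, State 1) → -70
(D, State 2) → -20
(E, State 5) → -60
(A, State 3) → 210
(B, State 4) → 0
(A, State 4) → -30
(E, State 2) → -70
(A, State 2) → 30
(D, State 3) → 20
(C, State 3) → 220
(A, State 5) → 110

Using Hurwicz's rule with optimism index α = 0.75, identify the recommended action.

A: 0.75·210 + 0.25·(-30) = 150
B: 0.75·210 + 0.25·(-40) = 147.5
C: 0.75·220 + 0.25·70 = 182.5
D: 0.75·210 + 0.25·(-20) = 152.5
E: 0.75·160 + 0.25·(-70) = 102.5
Highest Hurwicz score = 182.5 → C.

C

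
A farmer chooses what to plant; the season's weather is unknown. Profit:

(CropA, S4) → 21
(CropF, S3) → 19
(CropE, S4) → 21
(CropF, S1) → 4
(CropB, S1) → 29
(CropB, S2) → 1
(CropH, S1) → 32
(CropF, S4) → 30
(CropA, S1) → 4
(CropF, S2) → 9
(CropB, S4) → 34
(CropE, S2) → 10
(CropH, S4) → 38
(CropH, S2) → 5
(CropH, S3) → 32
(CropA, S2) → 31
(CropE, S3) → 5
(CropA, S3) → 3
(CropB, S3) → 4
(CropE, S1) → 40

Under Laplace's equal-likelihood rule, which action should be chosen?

CropH

Row averages: CropA=14.75, CropB=17, CropF=15.5, CropE=19, CropH=26.75
Highest average = 26.75 → CropH.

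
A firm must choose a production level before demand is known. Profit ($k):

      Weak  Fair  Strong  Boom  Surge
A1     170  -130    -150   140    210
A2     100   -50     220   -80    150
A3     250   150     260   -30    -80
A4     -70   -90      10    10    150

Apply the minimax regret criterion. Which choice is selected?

A2

Column bests: Weak=250, Fair=150, Strong=260, Boom=140, Surge=210.
A1 regrets: 80, 280, 410, 0, 0 → max 410
A2 regrets: 150, 200, 40, 220, 60 → max 220
A3 regrets: 0, 0, 0, 170, 290 → max 290
A4 regrets: 320, 240, 250, 130, 60 → max 320
Smallest max regret = 220 → A2.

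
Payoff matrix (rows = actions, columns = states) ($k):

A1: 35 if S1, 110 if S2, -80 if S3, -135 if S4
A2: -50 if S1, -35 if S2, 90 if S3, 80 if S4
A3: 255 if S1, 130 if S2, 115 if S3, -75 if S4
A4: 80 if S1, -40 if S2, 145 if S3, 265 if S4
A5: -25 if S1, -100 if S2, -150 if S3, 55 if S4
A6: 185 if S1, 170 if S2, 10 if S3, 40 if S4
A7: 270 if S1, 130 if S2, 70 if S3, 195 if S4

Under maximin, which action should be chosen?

A7

Row minima: A1=-135, A2=-50, A3=-75, A4=-40, A5=-150, A6=10, A7=70
Best worst-case = 70 → A7.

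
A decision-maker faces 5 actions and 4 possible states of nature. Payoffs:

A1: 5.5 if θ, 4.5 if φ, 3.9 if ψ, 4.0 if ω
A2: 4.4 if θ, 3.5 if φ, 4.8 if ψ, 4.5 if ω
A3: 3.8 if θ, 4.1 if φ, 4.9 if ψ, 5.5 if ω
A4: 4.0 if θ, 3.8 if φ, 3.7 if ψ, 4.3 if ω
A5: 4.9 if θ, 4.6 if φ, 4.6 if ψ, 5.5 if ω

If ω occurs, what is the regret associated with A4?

1.2

Best payoff under ω is 5.5.
Regret = 5.5 − 4.3 = 1.2.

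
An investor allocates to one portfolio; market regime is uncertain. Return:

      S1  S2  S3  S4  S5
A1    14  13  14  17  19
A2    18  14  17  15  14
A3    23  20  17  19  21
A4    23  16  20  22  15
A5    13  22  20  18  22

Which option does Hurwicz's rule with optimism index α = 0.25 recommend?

A3

A1: 0.25·19 + 0.75·13 = 14.5
A2: 0.25·18 + 0.75·14 = 15
A3: 0.25·23 + 0.75·17 = 18.5
A4: 0.25·23 + 0.75·15 = 17
A5: 0.25·22 + 0.75·13 = 15.25
Highest Hurwicz score = 18.5 → A3.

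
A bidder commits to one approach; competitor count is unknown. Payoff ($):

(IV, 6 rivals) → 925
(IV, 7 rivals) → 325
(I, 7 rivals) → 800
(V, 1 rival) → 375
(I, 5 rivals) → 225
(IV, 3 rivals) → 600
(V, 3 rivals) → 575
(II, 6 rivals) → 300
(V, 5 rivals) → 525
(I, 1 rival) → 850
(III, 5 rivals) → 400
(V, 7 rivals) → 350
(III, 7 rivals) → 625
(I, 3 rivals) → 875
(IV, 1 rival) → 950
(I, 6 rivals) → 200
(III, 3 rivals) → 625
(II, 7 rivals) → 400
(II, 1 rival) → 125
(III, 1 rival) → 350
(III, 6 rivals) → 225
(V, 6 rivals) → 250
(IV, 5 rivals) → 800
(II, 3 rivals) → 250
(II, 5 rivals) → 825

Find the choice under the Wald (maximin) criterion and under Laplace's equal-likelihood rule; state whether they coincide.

Row minima: I=200, II=125, III=225, IV=325, V=250
Best worst-case = 325 → IV.
Row averages: I=590, II=380, III=445, IV=720, V=415
Highest average = 720 → IV.

maximin → IV; laplace → IV (agree)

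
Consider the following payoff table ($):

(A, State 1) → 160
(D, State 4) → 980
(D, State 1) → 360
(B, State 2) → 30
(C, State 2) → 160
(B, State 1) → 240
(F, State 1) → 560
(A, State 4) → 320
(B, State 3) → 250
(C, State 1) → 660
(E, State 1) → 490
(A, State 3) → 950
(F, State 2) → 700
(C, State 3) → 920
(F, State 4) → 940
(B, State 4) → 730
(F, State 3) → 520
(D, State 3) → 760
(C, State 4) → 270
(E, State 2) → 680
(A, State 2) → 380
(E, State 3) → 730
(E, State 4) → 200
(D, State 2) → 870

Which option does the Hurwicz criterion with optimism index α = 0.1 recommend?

A: 0.1·950 + 0.9·160 = 239
B: 0.1·730 + 0.9·30 = 100
C: 0.1·920 + 0.9·160 = 236
D: 0.1·980 + 0.9·360 = 422
E: 0.1·730 + 0.9·200 = 253
F: 0.1·940 + 0.9·520 = 562
Highest Hurwicz score = 562 → F.

F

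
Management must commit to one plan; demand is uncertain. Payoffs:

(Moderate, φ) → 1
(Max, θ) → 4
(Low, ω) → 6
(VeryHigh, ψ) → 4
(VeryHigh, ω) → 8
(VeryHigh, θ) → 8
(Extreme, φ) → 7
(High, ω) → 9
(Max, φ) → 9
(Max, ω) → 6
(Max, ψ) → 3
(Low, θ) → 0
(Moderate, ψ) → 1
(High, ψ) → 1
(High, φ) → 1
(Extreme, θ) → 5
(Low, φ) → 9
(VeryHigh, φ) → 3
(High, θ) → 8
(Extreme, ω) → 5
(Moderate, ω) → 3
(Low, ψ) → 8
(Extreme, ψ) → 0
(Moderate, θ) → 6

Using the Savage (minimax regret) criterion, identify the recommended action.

Max

Column bests: θ=8, φ=9, ψ=8, ω=9.
Low regrets: 8, 0, 0, 3 → max 8
Moderate regrets: 2, 8, 7, 6 → max 8
High regrets: 0, 8, 7, 0 → max 8
VeryHigh regrets: 0, 6, 4, 1 → max 6
Extreme regrets: 3, 2, 8, 4 → max 8
Max regrets: 4, 0, 5, 3 → max 5
Smallest max regret = 5 → Max.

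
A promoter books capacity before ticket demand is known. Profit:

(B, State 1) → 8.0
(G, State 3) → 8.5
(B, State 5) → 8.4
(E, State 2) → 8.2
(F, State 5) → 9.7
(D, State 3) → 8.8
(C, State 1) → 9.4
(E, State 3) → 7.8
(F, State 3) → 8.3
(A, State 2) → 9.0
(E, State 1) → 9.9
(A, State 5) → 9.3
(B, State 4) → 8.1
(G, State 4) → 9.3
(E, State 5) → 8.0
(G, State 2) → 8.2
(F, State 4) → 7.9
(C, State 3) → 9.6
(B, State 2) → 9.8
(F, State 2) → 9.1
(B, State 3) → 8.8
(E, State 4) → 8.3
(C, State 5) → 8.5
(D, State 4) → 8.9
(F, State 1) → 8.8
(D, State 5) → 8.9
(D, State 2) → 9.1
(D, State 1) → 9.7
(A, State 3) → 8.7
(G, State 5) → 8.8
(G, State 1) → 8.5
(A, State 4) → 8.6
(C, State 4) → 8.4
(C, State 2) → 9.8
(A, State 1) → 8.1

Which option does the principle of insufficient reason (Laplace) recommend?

Row averages: A=8.74, B=8.62, C=9.14, D=9.08, E=8.44, F=8.76, G=8.66
Highest average = 9.14 → C.

C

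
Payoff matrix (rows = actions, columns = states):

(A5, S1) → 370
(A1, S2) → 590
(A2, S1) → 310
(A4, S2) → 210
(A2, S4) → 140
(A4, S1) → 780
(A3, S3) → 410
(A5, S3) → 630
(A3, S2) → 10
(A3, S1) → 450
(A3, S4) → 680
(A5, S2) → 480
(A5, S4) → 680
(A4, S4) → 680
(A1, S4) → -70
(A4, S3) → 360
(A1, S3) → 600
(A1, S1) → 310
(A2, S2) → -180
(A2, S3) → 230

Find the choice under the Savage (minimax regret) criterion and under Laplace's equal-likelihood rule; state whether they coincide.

Column bests: S1=780, S2=590, S3=630, S4=680.
A1 regrets: 470, 0, 30, 750 → max 750
A2 regrets: 470, 770, 400, 540 → max 770
A3 regrets: 330, 580, 220, 0 → max 580
A4 regrets: 0, 380, 270, 0 → max 380
A5 regrets: 410, 110, 0, 0 → max 410
Smallest max regret = 380 → A4.
Row averages: A1=357.5, A2=125, A3=387.5, A4=507.5, A5=540
Highest average = 540 → A5.

minimax regret → A4; laplace → A5 (disagree)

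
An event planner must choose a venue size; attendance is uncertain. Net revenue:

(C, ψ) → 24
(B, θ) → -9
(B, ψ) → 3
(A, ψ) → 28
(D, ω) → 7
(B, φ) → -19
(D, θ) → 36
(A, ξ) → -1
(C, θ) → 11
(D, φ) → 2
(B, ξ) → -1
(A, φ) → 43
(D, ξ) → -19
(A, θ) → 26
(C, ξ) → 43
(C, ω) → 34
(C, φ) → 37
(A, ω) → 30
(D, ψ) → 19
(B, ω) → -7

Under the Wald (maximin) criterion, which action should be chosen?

C

Row minima: A=-1, B=-19, C=11, D=-19
Best worst-case = 11 → C.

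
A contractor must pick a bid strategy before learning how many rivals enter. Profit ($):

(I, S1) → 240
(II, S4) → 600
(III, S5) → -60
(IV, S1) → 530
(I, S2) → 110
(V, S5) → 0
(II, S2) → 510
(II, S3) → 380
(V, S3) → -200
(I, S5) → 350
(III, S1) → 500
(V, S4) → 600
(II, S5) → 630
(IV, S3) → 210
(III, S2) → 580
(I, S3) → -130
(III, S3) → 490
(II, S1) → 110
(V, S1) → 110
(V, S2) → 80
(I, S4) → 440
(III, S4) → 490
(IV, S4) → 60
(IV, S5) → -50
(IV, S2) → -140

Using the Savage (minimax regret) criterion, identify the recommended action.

Column bests: S1=530, S2=580, S3=490, S4=600, S5=630.
I regrets: 290, 470, 620, 160, 280 → max 620
II regrets: 420, 70, 110, 0, 0 → max 420
III regrets: 30, 0, 0, 110, 690 → max 690
IV regrets: 0, 720, 280, 540, 680 → max 720
V regrets: 420, 500, 690, 0, 630 → max 690
Smallest max regret = 420 → II.

II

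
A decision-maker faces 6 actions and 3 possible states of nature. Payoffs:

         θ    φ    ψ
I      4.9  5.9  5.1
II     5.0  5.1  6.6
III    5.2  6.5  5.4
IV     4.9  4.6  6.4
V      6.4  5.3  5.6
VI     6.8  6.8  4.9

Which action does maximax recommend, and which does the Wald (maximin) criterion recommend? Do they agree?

maximax → VI; maximin → V (disagree)

Row maxima: I=5.9, II=6.6, III=6.5, IV=6.4, V=6.4, VI=6.8
Best best-case = 6.8 → VI.
Row minima: I=4.9, II=5.0, III=5.2, IV=4.6, V=5.3, VI=4.9
Best worst-case = 5.3 → V.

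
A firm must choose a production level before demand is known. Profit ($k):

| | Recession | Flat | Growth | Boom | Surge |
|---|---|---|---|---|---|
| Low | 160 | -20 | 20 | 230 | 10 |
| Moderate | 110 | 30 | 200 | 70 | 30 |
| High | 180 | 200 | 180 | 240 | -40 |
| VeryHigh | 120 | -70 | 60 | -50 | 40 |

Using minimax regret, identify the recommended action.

Column bests: Recession=180, Flat=200, Growth=200, Boom=240, Surge=40.
Low regrets: 20, 220, 180, 10, 30 → max 220
Moderate regrets: 70, 170, 0, 170, 10 → max 170
High regrets: 0, 0, 20, 0, 80 → max 80
VeryHigh regrets: 60, 270, 140, 290, 0 → max 290
Smallest max regret = 80 → High.

High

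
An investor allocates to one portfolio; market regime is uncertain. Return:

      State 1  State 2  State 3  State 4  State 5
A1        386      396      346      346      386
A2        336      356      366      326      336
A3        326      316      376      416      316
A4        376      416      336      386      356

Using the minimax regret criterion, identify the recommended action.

Column bests: State 1=386, State 2=416, State 3=376, State 4=416, State 5=386.
A1 regrets: 0, 20, 30, 70, 0 → max 70
A2 regrets: 50, 60, 10, 90, 50 → max 90
A3 regrets: 60, 100, 0, 0, 70 → max 100
A4 regrets: 10, 0, 40, 30, 30 → max 40
Smallest max regret = 40 → A4.

A4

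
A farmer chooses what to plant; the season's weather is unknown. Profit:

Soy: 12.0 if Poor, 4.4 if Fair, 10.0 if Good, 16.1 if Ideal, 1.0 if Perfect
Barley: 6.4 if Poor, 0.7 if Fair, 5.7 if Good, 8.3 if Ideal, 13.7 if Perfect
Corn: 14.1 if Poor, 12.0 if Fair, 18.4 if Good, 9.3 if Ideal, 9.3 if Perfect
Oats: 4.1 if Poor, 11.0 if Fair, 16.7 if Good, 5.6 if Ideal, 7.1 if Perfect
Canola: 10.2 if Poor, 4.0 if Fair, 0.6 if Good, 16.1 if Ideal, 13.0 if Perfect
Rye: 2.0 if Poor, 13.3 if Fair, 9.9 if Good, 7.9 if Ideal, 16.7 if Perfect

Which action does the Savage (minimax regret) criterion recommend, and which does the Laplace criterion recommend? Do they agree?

minimax regret → Corn; laplace → Corn (agree)

Column bests: Poor=14.1, Fair=13.3, Good=18.4, Ideal=16.1, Perfect=16.7.
Soy regrets: 2.1, 8.9, 8.4, 0.0, 15.7 → max 15.7
Barley regrets: 7.7, 12.6, 12.7, 7.8, 3.0 → max 12.7
Corn regrets: 0.0, 1.3, 0.0, 6.8, 7.4 → max 7.4
Oats regrets: 10.0, 2.3, 1.7, 10.5, 9.6 → max 10.5
Canola regrets: 3.9, 9.3, 17.8, 0.0, 3.7 → max 17.8
Rye regrets: 12.1, 0.0, 8.5, 8.2, 0.0 → max 12.1
Smallest max regret = 7.4 → Corn.
Row averages: Soy=8.7, Barley=6.96, Corn=12.62, Oats=8.9, Canola=8.78, Rye=9.96
Highest average = 12.62 → Corn.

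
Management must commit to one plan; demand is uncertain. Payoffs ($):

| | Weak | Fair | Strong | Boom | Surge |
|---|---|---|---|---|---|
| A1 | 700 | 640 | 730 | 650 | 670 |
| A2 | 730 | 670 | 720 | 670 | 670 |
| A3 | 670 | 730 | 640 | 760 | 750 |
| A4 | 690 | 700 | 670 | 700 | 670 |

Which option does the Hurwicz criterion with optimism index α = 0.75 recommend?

A3

A1: 0.75·730 + 0.25·640 = 707.5
A2: 0.75·730 + 0.25·670 = 715
A3: 0.75·760 + 0.25·640 = 730
A4: 0.75·700 + 0.25·670 = 692.5
Highest Hurwicz score = 730 → A3.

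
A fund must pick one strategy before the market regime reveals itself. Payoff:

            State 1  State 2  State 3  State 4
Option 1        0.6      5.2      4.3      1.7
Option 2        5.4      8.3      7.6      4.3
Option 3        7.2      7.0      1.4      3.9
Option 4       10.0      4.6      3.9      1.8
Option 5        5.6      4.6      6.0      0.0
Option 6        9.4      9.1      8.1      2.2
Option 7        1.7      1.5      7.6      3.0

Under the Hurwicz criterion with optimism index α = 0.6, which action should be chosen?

Option 4

Option 1: 0.6·5.2 + 0.4·0.6 = 3.36
Option 2: 0.6·8.3 + 0.4·4.3 = 6.7
Option 3: 0.6·7.2 + 0.4·1.4 = 4.88
Option 4: 0.6·10.0 + 0.4·1.8 = 6.72
Option 5: 0.6·6.0 + 0.4·0.0 = 3.6
Option 6: 0.6·9.4 + 0.4·2.2 = 6.52
Option 7: 0.6·7.6 + 0.4·1.5 = 5.16
Highest Hurwicz score = 6.72 → Option 4.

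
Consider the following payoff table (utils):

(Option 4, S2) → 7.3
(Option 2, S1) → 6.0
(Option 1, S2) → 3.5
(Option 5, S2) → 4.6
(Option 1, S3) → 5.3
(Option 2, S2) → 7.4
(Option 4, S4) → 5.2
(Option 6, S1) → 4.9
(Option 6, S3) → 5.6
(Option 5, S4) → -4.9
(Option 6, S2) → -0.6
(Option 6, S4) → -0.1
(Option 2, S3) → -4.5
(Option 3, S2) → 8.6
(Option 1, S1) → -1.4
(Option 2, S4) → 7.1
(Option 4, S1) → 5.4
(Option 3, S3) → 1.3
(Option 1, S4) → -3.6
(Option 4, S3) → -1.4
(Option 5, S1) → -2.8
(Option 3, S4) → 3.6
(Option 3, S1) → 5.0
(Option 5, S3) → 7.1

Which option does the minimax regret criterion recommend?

Option 3

Column bests: S1=6.0, S2=8.6, S3=7.1, S4=7.1.
Option 1 regrets: 7.4, 5.1, 1.8, 10.7 → max 10.7
Option 2 regrets: 0.0, 1.2, 11.6, 0.0 → max 11.6
Option 3 regrets: 1.0, 0.0, 5.8, 3.5 → max 5.8
Option 4 regrets: 0.6, 1.3, 8.5, 1.9 → max 8.5
Option 5 regrets: 8.8, 4.0, 0.0, 12.0 → max 12.0
Option 6 regrets: 1.1, 9.2, 1.5, 7.2 → max 9.2
Smallest max regret = 5.8 → Option 3.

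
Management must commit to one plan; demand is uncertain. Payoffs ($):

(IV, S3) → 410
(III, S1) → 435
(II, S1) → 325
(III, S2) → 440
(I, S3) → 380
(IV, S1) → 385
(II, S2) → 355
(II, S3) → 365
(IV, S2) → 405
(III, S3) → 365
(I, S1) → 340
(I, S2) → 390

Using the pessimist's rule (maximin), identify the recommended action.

Row minima: I=340, II=325, III=365, IV=385
Best worst-case = 385 → IV.

IV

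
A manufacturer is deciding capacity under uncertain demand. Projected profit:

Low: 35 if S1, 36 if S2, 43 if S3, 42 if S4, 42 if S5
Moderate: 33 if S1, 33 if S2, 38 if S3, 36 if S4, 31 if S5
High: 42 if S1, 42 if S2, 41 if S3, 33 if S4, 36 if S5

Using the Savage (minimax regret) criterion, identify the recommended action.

Low

Column bests: S1=42, S2=42, S3=43, S4=42, S5=42.
Low regrets: 7, 6, 0, 0, 0 → max 7
Moderate regrets: 9, 9, 5, 6, 11 → max 11
High regrets: 0, 0, 2, 9, 6 → max 9
Smallest max regret = 7 → Low.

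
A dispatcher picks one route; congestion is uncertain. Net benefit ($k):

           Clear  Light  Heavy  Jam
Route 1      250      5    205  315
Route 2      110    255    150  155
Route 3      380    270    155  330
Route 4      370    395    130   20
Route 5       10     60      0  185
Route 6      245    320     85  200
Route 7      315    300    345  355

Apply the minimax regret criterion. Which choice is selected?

Route 7

Column bests: Clear=380, Light=395, Heavy=345, Jam=355.
Route 1 regrets: 130, 390, 140, 40 → max 390
Route 2 regrets: 270, 140, 195, 200 → max 270
Route 3 regrets: 0, 125, 190, 25 → max 190
Route 4 regrets: 10, 0, 215, 335 → max 335
Route 5 regrets: 370, 335, 345, 170 → max 370
Route 6 regrets: 135, 75, 260, 155 → max 260
Route 7 regrets: 65, 95, 0, 0 → max 95
Smallest max regret = 95 → Route 7.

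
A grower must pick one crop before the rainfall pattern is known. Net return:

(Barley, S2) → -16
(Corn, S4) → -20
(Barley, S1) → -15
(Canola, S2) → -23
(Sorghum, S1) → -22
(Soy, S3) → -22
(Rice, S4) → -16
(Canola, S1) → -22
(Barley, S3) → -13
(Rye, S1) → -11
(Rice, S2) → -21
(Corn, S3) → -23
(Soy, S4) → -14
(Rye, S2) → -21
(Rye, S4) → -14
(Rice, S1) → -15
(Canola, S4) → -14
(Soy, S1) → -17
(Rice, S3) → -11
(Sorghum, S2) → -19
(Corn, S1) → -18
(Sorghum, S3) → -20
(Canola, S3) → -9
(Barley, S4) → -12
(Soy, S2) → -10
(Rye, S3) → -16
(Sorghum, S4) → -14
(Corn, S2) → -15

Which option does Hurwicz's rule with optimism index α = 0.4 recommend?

Barley

Sorghum: 0.4·(-14) + 0.6·(-22) = -18.8
Corn: 0.4·(-15) + 0.6·(-23) = -19.8
Rice: 0.4·(-11) + 0.6·(-21) = -17
Soy: 0.4·(-10) + 0.6·(-22) = -17.2
Barley: 0.4·(-12) + 0.6·(-16) = -14.4
Rye: 0.4·(-11) + 0.6·(-21) = -17
Canola: 0.4·(-9) + 0.6·(-23) = -17.4
Highest Hurwicz score = -14.4 → Barley.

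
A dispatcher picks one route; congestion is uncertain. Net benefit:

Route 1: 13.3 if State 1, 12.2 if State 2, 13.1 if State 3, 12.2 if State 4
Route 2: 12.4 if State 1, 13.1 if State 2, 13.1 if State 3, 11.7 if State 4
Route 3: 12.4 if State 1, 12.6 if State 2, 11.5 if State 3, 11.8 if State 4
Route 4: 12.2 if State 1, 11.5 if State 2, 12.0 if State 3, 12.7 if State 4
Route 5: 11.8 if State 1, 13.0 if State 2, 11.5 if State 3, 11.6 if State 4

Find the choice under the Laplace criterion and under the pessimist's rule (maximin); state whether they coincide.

laplace → Route 1; maximin → Route 1 (agree)

Row averages: Route 1=12.7, Route 2=12.575, Route 3=12.075, Route 4=12.1, Route 5=11.975
Highest average = 12.7 → Route 1.
Row minima: Route 1=12.2, Route 2=11.7, Route 3=11.5, Route 4=11.5, Route 5=11.5
Best worst-case = 12.2 → Route 1.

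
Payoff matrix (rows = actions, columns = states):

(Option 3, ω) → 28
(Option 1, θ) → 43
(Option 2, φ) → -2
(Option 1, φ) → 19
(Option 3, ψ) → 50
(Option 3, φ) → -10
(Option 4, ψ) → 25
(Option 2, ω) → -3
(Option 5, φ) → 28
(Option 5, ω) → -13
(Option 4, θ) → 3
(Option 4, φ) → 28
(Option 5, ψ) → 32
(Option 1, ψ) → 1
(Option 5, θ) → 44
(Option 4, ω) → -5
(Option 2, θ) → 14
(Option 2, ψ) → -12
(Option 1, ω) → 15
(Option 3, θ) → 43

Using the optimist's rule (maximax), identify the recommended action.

Row maxima: Option 1=43, Option 2=14, Option 3=50, Option 4=28, Option 5=44
Best best-case = 50 → Option 3.

Option 3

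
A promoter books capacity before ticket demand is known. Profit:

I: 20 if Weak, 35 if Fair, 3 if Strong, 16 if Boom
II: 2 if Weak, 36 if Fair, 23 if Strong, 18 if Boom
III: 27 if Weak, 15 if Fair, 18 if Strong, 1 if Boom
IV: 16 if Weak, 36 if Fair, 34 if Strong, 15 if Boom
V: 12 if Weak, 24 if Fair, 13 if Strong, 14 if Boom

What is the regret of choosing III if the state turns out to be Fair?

21

Best payoff under Fair is 36.
Regret = 36 − 15 = 21.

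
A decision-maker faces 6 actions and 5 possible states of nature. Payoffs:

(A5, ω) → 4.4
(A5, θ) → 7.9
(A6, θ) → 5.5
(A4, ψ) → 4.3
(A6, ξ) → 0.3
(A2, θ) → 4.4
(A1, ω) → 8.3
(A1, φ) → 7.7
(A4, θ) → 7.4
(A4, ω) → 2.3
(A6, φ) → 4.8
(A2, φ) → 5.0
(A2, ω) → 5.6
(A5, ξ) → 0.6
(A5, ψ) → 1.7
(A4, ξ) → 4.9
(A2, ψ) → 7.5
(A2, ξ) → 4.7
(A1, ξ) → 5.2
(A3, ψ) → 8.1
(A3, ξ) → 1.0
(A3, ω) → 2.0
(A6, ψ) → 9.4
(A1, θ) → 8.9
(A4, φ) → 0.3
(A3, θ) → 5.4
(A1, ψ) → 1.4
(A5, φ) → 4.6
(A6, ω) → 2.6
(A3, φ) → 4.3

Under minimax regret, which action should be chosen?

A2

Column bests: θ=8.9, φ=7.7, ψ=9.4, ω=8.3, ξ=5.2.
A1 regrets: 0.0, 0.0, 8.0, 0.0, 0.0 → max 8.0
A2 regrets: 4.5, 2.7, 1.9, 2.7, 0.5 → max 4.5
A3 regrets: 3.5, 3.4, 1.3, 6.3, 4.2 → max 6.3
A4 regrets: 1.5, 7.4, 5.1, 6.0, 0.3 → max 7.4
A5 regrets: 1.0, 3.1, 7.7, 3.9, 4.6 → max 7.7
A6 regrets: 3.4, 2.9, 0.0, 5.7, 4.9 → max 5.7
Smallest max regret = 4.5 → A2.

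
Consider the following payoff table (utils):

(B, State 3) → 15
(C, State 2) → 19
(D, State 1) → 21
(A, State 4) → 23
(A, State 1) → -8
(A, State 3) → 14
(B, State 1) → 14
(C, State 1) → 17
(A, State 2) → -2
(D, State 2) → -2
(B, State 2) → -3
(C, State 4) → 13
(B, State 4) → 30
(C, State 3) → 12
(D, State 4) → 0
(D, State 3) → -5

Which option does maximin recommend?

C

Row minima: A=-8, B=-3, C=12, D=-5
Best worst-case = 12 → C.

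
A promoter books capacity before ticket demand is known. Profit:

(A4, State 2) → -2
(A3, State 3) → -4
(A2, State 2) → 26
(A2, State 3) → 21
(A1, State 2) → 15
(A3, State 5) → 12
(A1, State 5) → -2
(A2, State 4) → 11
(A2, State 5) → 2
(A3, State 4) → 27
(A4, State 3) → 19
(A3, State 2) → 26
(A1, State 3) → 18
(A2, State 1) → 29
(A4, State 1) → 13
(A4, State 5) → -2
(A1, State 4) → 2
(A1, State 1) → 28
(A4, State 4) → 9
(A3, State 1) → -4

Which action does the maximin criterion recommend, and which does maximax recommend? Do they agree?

Row minima: A1=-2, A2=2, A3=-4, A4=-2
Best worst-case = 2 → A2.
Row maxima: A1=28, A2=29, A3=27, A4=19
Best best-case = 29 → A2.

maximin → A2; maximax → A2 (agree)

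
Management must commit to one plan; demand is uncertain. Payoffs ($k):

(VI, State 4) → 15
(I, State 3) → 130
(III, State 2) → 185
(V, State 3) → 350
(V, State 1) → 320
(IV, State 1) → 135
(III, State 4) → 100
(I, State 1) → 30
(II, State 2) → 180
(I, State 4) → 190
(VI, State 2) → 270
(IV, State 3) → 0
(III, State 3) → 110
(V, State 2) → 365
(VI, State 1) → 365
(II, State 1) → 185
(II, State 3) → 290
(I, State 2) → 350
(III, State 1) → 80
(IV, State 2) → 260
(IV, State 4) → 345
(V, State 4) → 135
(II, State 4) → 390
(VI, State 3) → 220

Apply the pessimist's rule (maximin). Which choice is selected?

Row minima: I=30, II=180, III=80, IV=0, V=135, VI=15
Best worst-case = 180 → II.

II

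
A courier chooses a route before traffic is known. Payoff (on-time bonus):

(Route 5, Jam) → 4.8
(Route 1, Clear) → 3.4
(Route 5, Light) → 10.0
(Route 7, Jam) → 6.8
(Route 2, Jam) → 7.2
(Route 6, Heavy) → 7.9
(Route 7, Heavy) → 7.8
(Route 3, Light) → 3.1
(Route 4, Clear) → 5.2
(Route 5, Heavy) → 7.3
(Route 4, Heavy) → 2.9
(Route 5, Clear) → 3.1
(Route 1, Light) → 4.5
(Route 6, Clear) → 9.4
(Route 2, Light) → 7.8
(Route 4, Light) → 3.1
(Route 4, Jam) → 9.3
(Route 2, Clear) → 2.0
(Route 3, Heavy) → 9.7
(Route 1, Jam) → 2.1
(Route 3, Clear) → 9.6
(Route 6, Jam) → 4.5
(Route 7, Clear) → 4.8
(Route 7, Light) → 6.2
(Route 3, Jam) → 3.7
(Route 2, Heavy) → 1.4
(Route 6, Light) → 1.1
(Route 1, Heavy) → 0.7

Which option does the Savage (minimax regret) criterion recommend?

Column bests: Clear=9.6, Light=10.0, Heavy=9.7, Jam=9.3.
Route 1 regrets: 6.2, 5.5, 9.0, 7.2 → max 9.0
Route 2 regrets: 7.6, 2.2, 8.3, 2.1 → max 8.3
Route 3 regrets: 0.0, 6.9, 0.0, 5.6 → max 6.9
Route 4 regrets: 4.4, 6.9, 6.8, 0.0 → max 6.9
Route 5 regrets: 6.5, 0.0, 2.4, 4.5 → max 6.5
Route 6 regrets: 0.2, 8.9, 1.8, 4.8 → max 8.9
Route 7 regrets: 4.8, 3.8, 1.9, 2.5 → max 4.8
Smallest max regret = 4.8 → Route 7.

Route 7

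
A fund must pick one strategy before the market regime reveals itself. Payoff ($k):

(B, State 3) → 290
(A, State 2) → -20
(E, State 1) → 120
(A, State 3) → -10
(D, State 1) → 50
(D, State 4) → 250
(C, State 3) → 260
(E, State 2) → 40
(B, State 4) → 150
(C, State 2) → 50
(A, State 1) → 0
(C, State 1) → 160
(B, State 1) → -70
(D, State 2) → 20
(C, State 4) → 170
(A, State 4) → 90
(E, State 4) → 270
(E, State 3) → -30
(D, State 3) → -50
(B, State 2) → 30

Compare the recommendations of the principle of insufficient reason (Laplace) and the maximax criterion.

laplace → C; maximax → B (disagree)

Row averages: A=15, B=100, C=160, D=67.5, E=100
Highest average = 160 → C.
Row maxima: A=90, B=290, C=260, D=250, E=270
Best best-case = 290 → B.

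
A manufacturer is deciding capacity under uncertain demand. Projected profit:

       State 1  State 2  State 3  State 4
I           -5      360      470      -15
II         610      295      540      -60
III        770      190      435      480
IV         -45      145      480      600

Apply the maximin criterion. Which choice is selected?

III

Row minima: I=-15, II=-60, III=190, IV=-45
Best worst-case = 190 → III.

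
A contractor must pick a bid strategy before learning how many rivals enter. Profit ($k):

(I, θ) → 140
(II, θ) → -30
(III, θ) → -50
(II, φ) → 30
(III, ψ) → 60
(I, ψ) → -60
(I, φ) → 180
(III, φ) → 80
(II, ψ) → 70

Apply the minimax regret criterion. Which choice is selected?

I

Column bests: θ=140, φ=180, ψ=70.
I regrets: 0, 0, 130 → max 130
II regrets: 170, 150, 0 → max 170
III regrets: 190, 100, 10 → max 190
Smallest max regret = 130 → I.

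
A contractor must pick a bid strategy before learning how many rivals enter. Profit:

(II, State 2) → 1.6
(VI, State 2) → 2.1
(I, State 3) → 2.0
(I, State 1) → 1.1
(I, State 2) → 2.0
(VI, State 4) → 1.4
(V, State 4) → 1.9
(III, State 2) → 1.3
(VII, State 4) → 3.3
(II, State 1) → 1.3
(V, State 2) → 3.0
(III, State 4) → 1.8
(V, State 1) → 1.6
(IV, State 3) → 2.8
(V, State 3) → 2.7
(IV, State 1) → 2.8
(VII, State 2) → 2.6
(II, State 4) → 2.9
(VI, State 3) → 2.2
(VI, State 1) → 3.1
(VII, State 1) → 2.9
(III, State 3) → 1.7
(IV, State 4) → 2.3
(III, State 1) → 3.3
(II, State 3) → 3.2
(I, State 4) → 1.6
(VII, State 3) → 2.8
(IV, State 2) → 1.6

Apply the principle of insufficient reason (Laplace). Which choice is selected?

Row averages: I=1.675, II=2.25, III=2.025, IV=2.375, V=2.3, VI=2.2, VII=2.9
Highest average = 2.9 → VII.

VII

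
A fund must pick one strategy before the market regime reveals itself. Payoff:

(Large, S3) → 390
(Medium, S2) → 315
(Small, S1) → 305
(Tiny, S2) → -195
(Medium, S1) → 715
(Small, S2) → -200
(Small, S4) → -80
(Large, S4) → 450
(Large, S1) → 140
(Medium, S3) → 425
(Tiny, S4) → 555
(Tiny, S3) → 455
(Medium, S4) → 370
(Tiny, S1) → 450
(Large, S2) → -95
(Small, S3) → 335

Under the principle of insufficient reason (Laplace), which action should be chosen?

Medium

Row averages: Tiny=316.25, Small=90, Medium=456.25, Large=221.25
Highest average = 456.25 → Medium.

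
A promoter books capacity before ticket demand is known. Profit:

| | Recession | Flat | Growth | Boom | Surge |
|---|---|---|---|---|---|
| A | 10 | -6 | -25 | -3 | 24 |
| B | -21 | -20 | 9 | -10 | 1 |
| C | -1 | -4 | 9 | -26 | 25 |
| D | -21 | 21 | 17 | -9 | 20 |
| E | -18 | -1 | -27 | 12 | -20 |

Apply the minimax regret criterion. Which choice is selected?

Column bests: Recession=10, Flat=21, Growth=17, Boom=12, Surge=25.
A regrets: 0, 27, 42, 15, 1 → max 42
B regrets: 31, 41, 8, 22, 24 → max 41
C regrets: 11, 25, 8, 38, 0 → max 38
D regrets: 31, 0, 0, 21, 5 → max 31
E regrets: 28, 22, 44, 0, 45 → max 45
Smallest max regret = 31 → D.

D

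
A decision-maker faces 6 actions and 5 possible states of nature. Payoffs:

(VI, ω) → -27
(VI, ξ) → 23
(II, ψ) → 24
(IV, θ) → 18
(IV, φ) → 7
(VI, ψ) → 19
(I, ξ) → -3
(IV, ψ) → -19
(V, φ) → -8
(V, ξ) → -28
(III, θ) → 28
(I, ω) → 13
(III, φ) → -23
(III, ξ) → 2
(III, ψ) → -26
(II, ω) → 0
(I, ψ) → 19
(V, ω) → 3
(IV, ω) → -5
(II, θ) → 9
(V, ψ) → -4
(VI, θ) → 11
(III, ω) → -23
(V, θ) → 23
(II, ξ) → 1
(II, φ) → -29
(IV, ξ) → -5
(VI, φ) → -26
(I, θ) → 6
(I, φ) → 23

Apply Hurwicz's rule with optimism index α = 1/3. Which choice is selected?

I

I: 1/3·23 + 2/3·(-3) = 17/3
II: 1/3·24 + 2/3·(-29) = -34/3
III: 1/3·28 + 2/3·(-26) = -8
IV: 1/3·18 + 2/3·(-19) = -20/3
V: 1/3·23 + 2/3·(-28) = -11
VI: 1/3·23 + 2/3·(-27) = -31/3
Highest Hurwicz score = 17/3 → I.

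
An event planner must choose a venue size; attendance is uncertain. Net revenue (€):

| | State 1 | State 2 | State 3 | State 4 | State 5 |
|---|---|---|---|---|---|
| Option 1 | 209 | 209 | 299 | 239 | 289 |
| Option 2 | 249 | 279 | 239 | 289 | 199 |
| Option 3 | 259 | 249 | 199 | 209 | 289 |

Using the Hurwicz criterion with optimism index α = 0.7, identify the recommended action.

Option 1

Option 1: 0.7·299 + 0.3·209 = 272
Option 2: 0.7·289 + 0.3·199 = 262
Option 3: 0.7·289 + 0.3·199 = 262
Highest Hurwicz score = 272 → Option 1.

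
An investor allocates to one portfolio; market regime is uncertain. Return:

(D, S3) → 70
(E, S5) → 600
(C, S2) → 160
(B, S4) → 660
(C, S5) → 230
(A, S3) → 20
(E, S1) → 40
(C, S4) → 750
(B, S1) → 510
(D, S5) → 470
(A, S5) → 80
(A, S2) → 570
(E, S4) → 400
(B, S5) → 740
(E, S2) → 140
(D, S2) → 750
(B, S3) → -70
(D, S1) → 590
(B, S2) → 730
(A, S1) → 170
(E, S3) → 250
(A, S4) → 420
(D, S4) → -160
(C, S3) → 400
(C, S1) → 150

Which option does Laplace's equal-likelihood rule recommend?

Row averages: A=252, B=514, C=338, D=344, E=286
Highest average = 514 → B.

B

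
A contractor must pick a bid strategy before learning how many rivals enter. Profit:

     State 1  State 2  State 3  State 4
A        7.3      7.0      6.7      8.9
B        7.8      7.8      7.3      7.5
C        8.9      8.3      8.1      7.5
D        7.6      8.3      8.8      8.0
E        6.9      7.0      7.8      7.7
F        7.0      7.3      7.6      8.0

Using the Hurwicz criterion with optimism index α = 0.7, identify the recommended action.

C

A: 0.7·8.9 + 0.3·6.7 = 8.24
B: 0.7·7.8 + 0.3·7.3 = 7.65
C: 0.7·8.9 + 0.3·7.5 = 8.48
D: 0.7·8.8 + 0.3·7.6 = 8.44
E: 0.7·7.8 + 0.3·6.9 = 7.53
F: 0.7·8.0 + 0.3·7.0 = 7.7
Highest Hurwicz score = 8.48 → C.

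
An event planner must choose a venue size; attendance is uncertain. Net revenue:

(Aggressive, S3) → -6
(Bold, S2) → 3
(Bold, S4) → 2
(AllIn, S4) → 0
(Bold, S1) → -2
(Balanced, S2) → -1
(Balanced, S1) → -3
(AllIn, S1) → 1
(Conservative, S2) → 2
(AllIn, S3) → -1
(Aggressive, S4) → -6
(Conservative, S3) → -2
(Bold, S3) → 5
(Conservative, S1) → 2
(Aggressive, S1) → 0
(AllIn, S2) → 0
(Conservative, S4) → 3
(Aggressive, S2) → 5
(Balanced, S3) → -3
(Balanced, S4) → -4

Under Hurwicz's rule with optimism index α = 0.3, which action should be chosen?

Conservative: 0.3·3 + 0.7·(-2) = -0.5
Balanced: 0.3·(-1) + 0.7·(-4) = -3.1
Aggressive: 0.3·5 + 0.7·(-6) = -2.7
Bold: 0.3·5 + 0.7·(-2) = 0.1
AllIn: 0.3·1 + 0.7·(-1) = -0.4
Highest Hurwicz score = 0.1 → Bold.

Bold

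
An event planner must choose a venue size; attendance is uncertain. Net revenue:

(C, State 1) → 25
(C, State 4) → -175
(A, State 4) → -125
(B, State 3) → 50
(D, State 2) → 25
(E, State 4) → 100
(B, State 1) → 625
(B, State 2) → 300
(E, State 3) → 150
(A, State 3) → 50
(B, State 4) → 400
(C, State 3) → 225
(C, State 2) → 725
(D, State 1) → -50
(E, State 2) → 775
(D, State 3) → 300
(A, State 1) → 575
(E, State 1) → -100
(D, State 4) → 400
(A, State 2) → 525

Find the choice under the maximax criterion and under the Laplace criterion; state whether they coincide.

maximax → E; laplace → B (disagree)

Row maxima: A=575, B=625, C=725, D=400, E=775
Best best-case = 775 → E.
Row averages: A=256.25, B=343.75, C=200, D=168.75, E=231.25
Highest average = 343.75 → B.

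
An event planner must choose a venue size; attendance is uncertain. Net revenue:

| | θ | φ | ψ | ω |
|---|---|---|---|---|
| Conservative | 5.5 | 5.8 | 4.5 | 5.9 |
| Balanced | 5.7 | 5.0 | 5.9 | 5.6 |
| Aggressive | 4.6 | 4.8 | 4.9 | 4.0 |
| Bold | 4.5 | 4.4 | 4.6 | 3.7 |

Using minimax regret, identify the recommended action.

Column bests: θ=5.7, φ=5.8, ψ=5.9, ω=5.9.
Conservative regrets: 0.2, 0.0, 1.4, 0.0 → max 1.4
Balanced regrets: 0.0, 0.8, 0.0, 0.3 → max 0.8
Aggressive regrets: 1.1, 1.0, 1.0, 1.9 → max 1.9
Bold regrets: 1.2, 1.4, 1.3, 2.2 → max 2.2
Smallest max regret = 0.8 → Balanced.

Balanced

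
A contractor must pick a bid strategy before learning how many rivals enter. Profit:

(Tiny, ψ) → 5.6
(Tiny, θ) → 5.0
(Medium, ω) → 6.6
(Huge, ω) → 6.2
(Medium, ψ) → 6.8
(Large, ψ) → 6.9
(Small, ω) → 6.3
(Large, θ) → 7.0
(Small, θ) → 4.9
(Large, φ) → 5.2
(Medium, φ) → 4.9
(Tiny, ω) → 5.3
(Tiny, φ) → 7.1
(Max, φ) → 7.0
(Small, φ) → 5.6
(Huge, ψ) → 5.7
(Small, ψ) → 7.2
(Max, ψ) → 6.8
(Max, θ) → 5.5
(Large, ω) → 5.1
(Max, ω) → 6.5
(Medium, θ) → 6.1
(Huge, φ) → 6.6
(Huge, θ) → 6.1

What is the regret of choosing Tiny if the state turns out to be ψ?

Best payoff under ψ is 7.2.
Regret = 7.2 − 5.6 = 1.6.

1.6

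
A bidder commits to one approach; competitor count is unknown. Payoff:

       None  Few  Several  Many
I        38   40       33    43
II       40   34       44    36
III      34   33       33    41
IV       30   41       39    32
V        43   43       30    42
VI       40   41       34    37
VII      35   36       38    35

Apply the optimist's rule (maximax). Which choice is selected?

Row maxima: I=43, II=44, III=41, IV=41, V=43, VI=41, VII=38
Best best-case = 44 → II.

II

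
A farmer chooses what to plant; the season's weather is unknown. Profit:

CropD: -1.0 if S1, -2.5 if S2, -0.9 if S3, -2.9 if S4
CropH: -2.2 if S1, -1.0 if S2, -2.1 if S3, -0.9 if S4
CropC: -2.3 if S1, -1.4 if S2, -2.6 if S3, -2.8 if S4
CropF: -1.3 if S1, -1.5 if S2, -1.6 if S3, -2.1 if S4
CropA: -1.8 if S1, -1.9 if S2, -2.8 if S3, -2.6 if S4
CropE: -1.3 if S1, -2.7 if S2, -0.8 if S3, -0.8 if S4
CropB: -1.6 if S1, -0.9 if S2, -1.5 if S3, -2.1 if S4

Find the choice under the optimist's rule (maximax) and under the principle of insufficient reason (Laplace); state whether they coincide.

maximax → CropE; laplace → CropE (agree)

Row maxima: CropD=-0.9, CropH=-0.9, CropC=-1.4, CropF=-1.3, CropA=-1.8, CropE=-0.8, CropB=-0.9
Best best-case = -0.8 → CropE.
Row averages: CropD=-1.825, CropH=-1.55, CropC=-2.275, CropF=-1.625, CropA=-2.275, CropE=-1.4, CropB=-1.525
Highest average = -1.4 → CropE.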